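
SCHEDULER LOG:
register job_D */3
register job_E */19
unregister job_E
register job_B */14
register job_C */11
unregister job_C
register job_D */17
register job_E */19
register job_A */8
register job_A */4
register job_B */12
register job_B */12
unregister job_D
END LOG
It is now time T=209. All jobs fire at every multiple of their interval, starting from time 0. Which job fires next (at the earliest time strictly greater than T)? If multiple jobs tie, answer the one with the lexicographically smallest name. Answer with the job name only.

Op 1: register job_D */3 -> active={job_D:*/3}
Op 2: register job_E */19 -> active={job_D:*/3, job_E:*/19}
Op 3: unregister job_E -> active={job_D:*/3}
Op 4: register job_B */14 -> active={job_B:*/14, job_D:*/3}
Op 5: register job_C */11 -> active={job_B:*/14, job_C:*/11, job_D:*/3}
Op 6: unregister job_C -> active={job_B:*/14, job_D:*/3}
Op 7: register job_D */17 -> active={job_B:*/14, job_D:*/17}
Op 8: register job_E */19 -> active={job_B:*/14, job_D:*/17, job_E:*/19}
Op 9: register job_A */8 -> active={job_A:*/8, job_B:*/14, job_D:*/17, job_E:*/19}
Op 10: register job_A */4 -> active={job_A:*/4, job_B:*/14, job_D:*/17, job_E:*/19}
Op 11: register job_B */12 -> active={job_A:*/4, job_B:*/12, job_D:*/17, job_E:*/19}
Op 12: register job_B */12 -> active={job_A:*/4, job_B:*/12, job_D:*/17, job_E:*/19}
Op 13: unregister job_D -> active={job_A:*/4, job_B:*/12, job_E:*/19}
  job_A: interval 4, next fire after T=209 is 212
  job_B: interval 12, next fire after T=209 is 216
  job_E: interval 19, next fire after T=209 is 228
Earliest = 212, winner (lex tiebreak) = job_A

Answer: job_A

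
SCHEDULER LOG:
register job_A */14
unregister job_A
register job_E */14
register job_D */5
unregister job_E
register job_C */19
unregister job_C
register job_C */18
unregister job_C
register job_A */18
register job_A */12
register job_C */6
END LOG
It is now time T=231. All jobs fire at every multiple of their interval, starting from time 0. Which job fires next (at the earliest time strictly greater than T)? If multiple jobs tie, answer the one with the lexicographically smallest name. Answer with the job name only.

Op 1: register job_A */14 -> active={job_A:*/14}
Op 2: unregister job_A -> active={}
Op 3: register job_E */14 -> active={job_E:*/14}
Op 4: register job_D */5 -> active={job_D:*/5, job_E:*/14}
Op 5: unregister job_E -> active={job_D:*/5}
Op 6: register job_C */19 -> active={job_C:*/19, job_D:*/5}
Op 7: unregister job_C -> active={job_D:*/5}
Op 8: register job_C */18 -> active={job_C:*/18, job_D:*/5}
Op 9: unregister job_C -> active={job_D:*/5}
Op 10: register job_A */18 -> active={job_A:*/18, job_D:*/5}
Op 11: register job_A */12 -> active={job_A:*/12, job_D:*/5}
Op 12: register job_C */6 -> active={job_A:*/12, job_C:*/6, job_D:*/5}
  job_A: interval 12, next fire after T=231 is 240
  job_C: interval 6, next fire after T=231 is 234
  job_D: interval 5, next fire after T=231 is 235
Earliest = 234, winner (lex tiebreak) = job_C

Answer: job_C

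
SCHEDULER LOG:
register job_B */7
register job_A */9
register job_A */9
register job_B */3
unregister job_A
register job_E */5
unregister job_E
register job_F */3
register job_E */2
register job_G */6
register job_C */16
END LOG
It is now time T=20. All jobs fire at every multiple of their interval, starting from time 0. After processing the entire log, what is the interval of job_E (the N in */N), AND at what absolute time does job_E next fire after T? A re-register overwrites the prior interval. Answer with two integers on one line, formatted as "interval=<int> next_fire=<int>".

Answer: interval=2 next_fire=22

Derivation:
Op 1: register job_B */7 -> active={job_B:*/7}
Op 2: register job_A */9 -> active={job_A:*/9, job_B:*/7}
Op 3: register job_A */9 -> active={job_A:*/9, job_B:*/7}
Op 4: register job_B */3 -> active={job_A:*/9, job_B:*/3}
Op 5: unregister job_A -> active={job_B:*/3}
Op 6: register job_E */5 -> active={job_B:*/3, job_E:*/5}
Op 7: unregister job_E -> active={job_B:*/3}
Op 8: register job_F */3 -> active={job_B:*/3, job_F:*/3}
Op 9: register job_E */2 -> active={job_B:*/3, job_E:*/2, job_F:*/3}
Op 10: register job_G */6 -> active={job_B:*/3, job_E:*/2, job_F:*/3, job_G:*/6}
Op 11: register job_C */16 -> active={job_B:*/3, job_C:*/16, job_E:*/2, job_F:*/3, job_G:*/6}
Final interval of job_E = 2
Next fire of job_E after T=20: (20//2+1)*2 = 22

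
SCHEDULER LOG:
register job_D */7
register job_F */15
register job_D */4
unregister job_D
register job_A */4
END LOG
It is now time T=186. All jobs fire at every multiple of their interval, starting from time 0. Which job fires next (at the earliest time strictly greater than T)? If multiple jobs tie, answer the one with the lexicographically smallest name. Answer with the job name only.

Answer: job_A

Derivation:
Op 1: register job_D */7 -> active={job_D:*/7}
Op 2: register job_F */15 -> active={job_D:*/7, job_F:*/15}
Op 3: register job_D */4 -> active={job_D:*/4, job_F:*/15}
Op 4: unregister job_D -> active={job_F:*/15}
Op 5: register job_A */4 -> active={job_A:*/4, job_F:*/15}
  job_A: interval 4, next fire after T=186 is 188
  job_F: interval 15, next fire after T=186 is 195
Earliest = 188, winner (lex tiebreak) = job_A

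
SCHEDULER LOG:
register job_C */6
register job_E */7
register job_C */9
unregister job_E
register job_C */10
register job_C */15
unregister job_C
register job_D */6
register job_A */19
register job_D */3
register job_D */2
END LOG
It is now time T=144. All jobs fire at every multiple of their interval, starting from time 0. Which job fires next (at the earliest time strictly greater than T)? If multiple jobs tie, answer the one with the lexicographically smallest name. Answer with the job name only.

Op 1: register job_C */6 -> active={job_C:*/6}
Op 2: register job_E */7 -> active={job_C:*/6, job_E:*/7}
Op 3: register job_C */9 -> active={job_C:*/9, job_E:*/7}
Op 4: unregister job_E -> active={job_C:*/9}
Op 5: register job_C */10 -> active={job_C:*/10}
Op 6: register job_C */15 -> active={job_C:*/15}
Op 7: unregister job_C -> active={}
Op 8: register job_D */6 -> active={job_D:*/6}
Op 9: register job_A */19 -> active={job_A:*/19, job_D:*/6}
Op 10: register job_D */3 -> active={job_A:*/19, job_D:*/3}
Op 11: register job_D */2 -> active={job_A:*/19, job_D:*/2}
  job_A: interval 19, next fire after T=144 is 152
  job_D: interval 2, next fire after T=144 is 146
Earliest = 146, winner (lex tiebreak) = job_D

Answer: job_D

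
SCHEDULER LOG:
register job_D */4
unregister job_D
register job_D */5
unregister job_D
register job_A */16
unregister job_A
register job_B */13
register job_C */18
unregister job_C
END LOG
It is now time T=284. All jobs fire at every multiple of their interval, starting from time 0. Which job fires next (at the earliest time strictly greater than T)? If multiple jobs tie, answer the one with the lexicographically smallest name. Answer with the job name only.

Answer: job_B

Derivation:
Op 1: register job_D */4 -> active={job_D:*/4}
Op 2: unregister job_D -> active={}
Op 3: register job_D */5 -> active={job_D:*/5}
Op 4: unregister job_D -> active={}
Op 5: register job_A */16 -> active={job_A:*/16}
Op 6: unregister job_A -> active={}
Op 7: register job_B */13 -> active={job_B:*/13}
Op 8: register job_C */18 -> active={job_B:*/13, job_C:*/18}
Op 9: unregister job_C -> active={job_B:*/13}
  job_B: interval 13, next fire after T=284 is 286
Earliest = 286, winner (lex tiebreak) = job_B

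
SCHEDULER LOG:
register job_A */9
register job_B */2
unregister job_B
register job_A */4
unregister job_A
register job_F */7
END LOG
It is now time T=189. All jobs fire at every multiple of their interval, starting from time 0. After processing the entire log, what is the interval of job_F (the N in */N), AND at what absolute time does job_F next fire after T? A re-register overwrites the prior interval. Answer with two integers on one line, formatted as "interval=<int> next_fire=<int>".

Op 1: register job_A */9 -> active={job_A:*/9}
Op 2: register job_B */2 -> active={job_A:*/9, job_B:*/2}
Op 3: unregister job_B -> active={job_A:*/9}
Op 4: register job_A */4 -> active={job_A:*/4}
Op 5: unregister job_A -> active={}
Op 6: register job_F */7 -> active={job_F:*/7}
Final interval of job_F = 7
Next fire of job_F after T=189: (189//7+1)*7 = 196

Answer: interval=7 next_fire=196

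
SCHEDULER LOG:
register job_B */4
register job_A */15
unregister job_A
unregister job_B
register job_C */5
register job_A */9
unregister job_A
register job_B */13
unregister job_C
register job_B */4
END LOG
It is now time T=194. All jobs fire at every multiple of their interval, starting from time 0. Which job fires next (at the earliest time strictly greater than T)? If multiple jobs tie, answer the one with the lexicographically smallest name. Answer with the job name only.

Op 1: register job_B */4 -> active={job_B:*/4}
Op 2: register job_A */15 -> active={job_A:*/15, job_B:*/4}
Op 3: unregister job_A -> active={job_B:*/4}
Op 4: unregister job_B -> active={}
Op 5: register job_C */5 -> active={job_C:*/5}
Op 6: register job_A */9 -> active={job_A:*/9, job_C:*/5}
Op 7: unregister job_A -> active={job_C:*/5}
Op 8: register job_B */13 -> active={job_B:*/13, job_C:*/5}
Op 9: unregister job_C -> active={job_B:*/13}
Op 10: register job_B */4 -> active={job_B:*/4}
  job_B: interval 4, next fire after T=194 is 196
Earliest = 196, winner (lex tiebreak) = job_B

Answer: job_B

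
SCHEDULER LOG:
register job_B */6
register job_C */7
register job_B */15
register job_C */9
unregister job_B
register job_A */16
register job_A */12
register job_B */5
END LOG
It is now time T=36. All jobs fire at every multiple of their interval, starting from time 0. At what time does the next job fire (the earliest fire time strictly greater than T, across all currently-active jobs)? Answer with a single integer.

Answer: 40

Derivation:
Op 1: register job_B */6 -> active={job_B:*/6}
Op 2: register job_C */7 -> active={job_B:*/6, job_C:*/7}
Op 3: register job_B */15 -> active={job_B:*/15, job_C:*/7}
Op 4: register job_C */9 -> active={job_B:*/15, job_C:*/9}
Op 5: unregister job_B -> active={job_C:*/9}
Op 6: register job_A */16 -> active={job_A:*/16, job_C:*/9}
Op 7: register job_A */12 -> active={job_A:*/12, job_C:*/9}
Op 8: register job_B */5 -> active={job_A:*/12, job_B:*/5, job_C:*/9}
  job_A: interval 12, next fire after T=36 is 48
  job_B: interval 5, next fire after T=36 is 40
  job_C: interval 9, next fire after T=36 is 45
Earliest fire time = 40 (job job_B)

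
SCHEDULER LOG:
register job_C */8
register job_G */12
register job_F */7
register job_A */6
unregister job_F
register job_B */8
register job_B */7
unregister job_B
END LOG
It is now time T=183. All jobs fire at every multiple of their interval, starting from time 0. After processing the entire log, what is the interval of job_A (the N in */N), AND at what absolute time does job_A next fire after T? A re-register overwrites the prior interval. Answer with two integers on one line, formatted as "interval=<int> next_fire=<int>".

Op 1: register job_C */8 -> active={job_C:*/8}
Op 2: register job_G */12 -> active={job_C:*/8, job_G:*/12}
Op 3: register job_F */7 -> active={job_C:*/8, job_F:*/7, job_G:*/12}
Op 4: register job_A */6 -> active={job_A:*/6, job_C:*/8, job_F:*/7, job_G:*/12}
Op 5: unregister job_F -> active={job_A:*/6, job_C:*/8, job_G:*/12}
Op 6: register job_B */8 -> active={job_A:*/6, job_B:*/8, job_C:*/8, job_G:*/12}
Op 7: register job_B */7 -> active={job_A:*/6, job_B:*/7, job_C:*/8, job_G:*/12}
Op 8: unregister job_B -> active={job_A:*/6, job_C:*/8, job_G:*/12}
Final interval of job_A = 6
Next fire of job_A after T=183: (183//6+1)*6 = 186

Answer: interval=6 next_fire=186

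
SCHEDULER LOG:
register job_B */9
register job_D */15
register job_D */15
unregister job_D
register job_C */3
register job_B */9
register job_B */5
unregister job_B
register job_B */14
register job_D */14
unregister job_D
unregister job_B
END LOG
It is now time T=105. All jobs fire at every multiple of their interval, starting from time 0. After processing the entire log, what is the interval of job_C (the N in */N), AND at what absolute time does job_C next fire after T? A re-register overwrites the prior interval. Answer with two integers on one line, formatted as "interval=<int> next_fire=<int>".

Answer: interval=3 next_fire=108

Derivation:
Op 1: register job_B */9 -> active={job_B:*/9}
Op 2: register job_D */15 -> active={job_B:*/9, job_D:*/15}
Op 3: register job_D */15 -> active={job_B:*/9, job_D:*/15}
Op 4: unregister job_D -> active={job_B:*/9}
Op 5: register job_C */3 -> active={job_B:*/9, job_C:*/3}
Op 6: register job_B */9 -> active={job_B:*/9, job_C:*/3}
Op 7: register job_B */5 -> active={job_B:*/5, job_C:*/3}
Op 8: unregister job_B -> active={job_C:*/3}
Op 9: register job_B */14 -> active={job_B:*/14, job_C:*/3}
Op 10: register job_D */14 -> active={job_B:*/14, job_C:*/3, job_D:*/14}
Op 11: unregister job_D -> active={job_B:*/14, job_C:*/3}
Op 12: unregister job_B -> active={job_C:*/3}
Final interval of job_C = 3
Next fire of job_C after T=105: (105//3+1)*3 = 108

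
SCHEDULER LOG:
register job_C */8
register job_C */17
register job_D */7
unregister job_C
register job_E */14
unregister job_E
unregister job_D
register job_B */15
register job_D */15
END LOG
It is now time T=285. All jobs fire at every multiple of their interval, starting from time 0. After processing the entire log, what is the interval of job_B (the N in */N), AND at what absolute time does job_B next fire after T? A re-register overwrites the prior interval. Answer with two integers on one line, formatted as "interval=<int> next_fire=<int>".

Op 1: register job_C */8 -> active={job_C:*/8}
Op 2: register job_C */17 -> active={job_C:*/17}
Op 3: register job_D */7 -> active={job_C:*/17, job_D:*/7}
Op 4: unregister job_C -> active={job_D:*/7}
Op 5: register job_E */14 -> active={job_D:*/7, job_E:*/14}
Op 6: unregister job_E -> active={job_D:*/7}
Op 7: unregister job_D -> active={}
Op 8: register job_B */15 -> active={job_B:*/15}
Op 9: register job_D */15 -> active={job_B:*/15, job_D:*/15}
Final interval of job_B = 15
Next fire of job_B after T=285: (285//15+1)*15 = 300

Answer: interval=15 next_fire=300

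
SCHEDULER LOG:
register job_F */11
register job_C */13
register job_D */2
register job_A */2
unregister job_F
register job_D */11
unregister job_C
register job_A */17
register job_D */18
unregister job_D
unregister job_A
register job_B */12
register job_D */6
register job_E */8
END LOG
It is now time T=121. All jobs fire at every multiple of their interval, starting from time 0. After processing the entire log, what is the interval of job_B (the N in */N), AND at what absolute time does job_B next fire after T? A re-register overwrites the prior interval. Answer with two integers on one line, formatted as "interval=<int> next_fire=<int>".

Answer: interval=12 next_fire=132

Derivation:
Op 1: register job_F */11 -> active={job_F:*/11}
Op 2: register job_C */13 -> active={job_C:*/13, job_F:*/11}
Op 3: register job_D */2 -> active={job_C:*/13, job_D:*/2, job_F:*/11}
Op 4: register job_A */2 -> active={job_A:*/2, job_C:*/13, job_D:*/2, job_F:*/11}
Op 5: unregister job_F -> active={job_A:*/2, job_C:*/13, job_D:*/2}
Op 6: register job_D */11 -> active={job_A:*/2, job_C:*/13, job_D:*/11}
Op 7: unregister job_C -> active={job_A:*/2, job_D:*/11}
Op 8: register job_A */17 -> active={job_A:*/17, job_D:*/11}
Op 9: register job_D */18 -> active={job_A:*/17, job_D:*/18}
Op 10: unregister job_D -> active={job_A:*/17}
Op 11: unregister job_A -> active={}
Op 12: register job_B */12 -> active={job_B:*/12}
Op 13: register job_D */6 -> active={job_B:*/12, job_D:*/6}
Op 14: register job_E */8 -> active={job_B:*/12, job_D:*/6, job_E:*/8}
Final interval of job_B = 12
Next fire of job_B after T=121: (121//12+1)*12 = 132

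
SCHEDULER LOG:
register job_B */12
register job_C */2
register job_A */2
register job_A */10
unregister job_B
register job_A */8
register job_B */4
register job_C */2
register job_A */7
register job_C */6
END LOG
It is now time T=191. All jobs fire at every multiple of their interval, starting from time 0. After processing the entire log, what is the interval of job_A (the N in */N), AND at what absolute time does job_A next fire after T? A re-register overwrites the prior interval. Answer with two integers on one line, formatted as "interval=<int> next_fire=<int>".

Op 1: register job_B */12 -> active={job_B:*/12}
Op 2: register job_C */2 -> active={job_B:*/12, job_C:*/2}
Op 3: register job_A */2 -> active={job_A:*/2, job_B:*/12, job_C:*/2}
Op 4: register job_A */10 -> active={job_A:*/10, job_B:*/12, job_C:*/2}
Op 5: unregister job_B -> active={job_A:*/10, job_C:*/2}
Op 6: register job_A */8 -> active={job_A:*/8, job_C:*/2}
Op 7: register job_B */4 -> active={job_A:*/8, job_B:*/4, job_C:*/2}
Op 8: register job_C */2 -> active={job_A:*/8, job_B:*/4, job_C:*/2}
Op 9: register job_A */7 -> active={job_A:*/7, job_B:*/4, job_C:*/2}
Op 10: register job_C */6 -> active={job_A:*/7, job_B:*/4, job_C:*/6}
Final interval of job_A = 7
Next fire of job_A after T=191: (191//7+1)*7 = 196

Answer: interval=7 next_fire=196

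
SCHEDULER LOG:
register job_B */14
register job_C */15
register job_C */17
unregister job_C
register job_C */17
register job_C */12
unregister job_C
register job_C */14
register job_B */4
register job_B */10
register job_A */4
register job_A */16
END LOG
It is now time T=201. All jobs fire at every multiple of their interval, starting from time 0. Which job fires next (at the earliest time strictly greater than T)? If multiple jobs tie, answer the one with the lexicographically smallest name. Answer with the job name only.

Answer: job_A

Derivation:
Op 1: register job_B */14 -> active={job_B:*/14}
Op 2: register job_C */15 -> active={job_B:*/14, job_C:*/15}
Op 3: register job_C */17 -> active={job_B:*/14, job_C:*/17}
Op 4: unregister job_C -> active={job_B:*/14}
Op 5: register job_C */17 -> active={job_B:*/14, job_C:*/17}
Op 6: register job_C */12 -> active={job_B:*/14, job_C:*/12}
Op 7: unregister job_C -> active={job_B:*/14}
Op 8: register job_C */14 -> active={job_B:*/14, job_C:*/14}
Op 9: register job_B */4 -> active={job_B:*/4, job_C:*/14}
Op 10: register job_B */10 -> active={job_B:*/10, job_C:*/14}
Op 11: register job_A */4 -> active={job_A:*/4, job_B:*/10, job_C:*/14}
Op 12: register job_A */16 -> active={job_A:*/16, job_B:*/10, job_C:*/14}
  job_A: interval 16, next fire after T=201 is 208
  job_B: interval 10, next fire after T=201 is 210
  job_C: interval 14, next fire after T=201 is 210
Earliest = 208, winner (lex tiebreak) = job_A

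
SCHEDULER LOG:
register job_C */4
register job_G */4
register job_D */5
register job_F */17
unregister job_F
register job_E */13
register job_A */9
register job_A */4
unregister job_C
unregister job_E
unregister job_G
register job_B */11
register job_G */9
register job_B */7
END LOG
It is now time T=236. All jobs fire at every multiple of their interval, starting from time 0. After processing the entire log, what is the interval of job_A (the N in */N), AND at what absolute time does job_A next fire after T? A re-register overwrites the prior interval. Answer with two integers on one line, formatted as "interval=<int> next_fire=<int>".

Op 1: register job_C */4 -> active={job_C:*/4}
Op 2: register job_G */4 -> active={job_C:*/4, job_G:*/4}
Op 3: register job_D */5 -> active={job_C:*/4, job_D:*/5, job_G:*/4}
Op 4: register job_F */17 -> active={job_C:*/4, job_D:*/5, job_F:*/17, job_G:*/4}
Op 5: unregister job_F -> active={job_C:*/4, job_D:*/5, job_G:*/4}
Op 6: register job_E */13 -> active={job_C:*/4, job_D:*/5, job_E:*/13, job_G:*/4}
Op 7: register job_A */9 -> active={job_A:*/9, job_C:*/4, job_D:*/5, job_E:*/13, job_G:*/4}
Op 8: register job_A */4 -> active={job_A:*/4, job_C:*/4, job_D:*/5, job_E:*/13, job_G:*/4}
Op 9: unregister job_C -> active={job_A:*/4, job_D:*/5, job_E:*/13, job_G:*/4}
Op 10: unregister job_E -> active={job_A:*/4, job_D:*/5, job_G:*/4}
Op 11: unregister job_G -> active={job_A:*/4, job_D:*/5}
Op 12: register job_B */11 -> active={job_A:*/4, job_B:*/11, job_D:*/5}
Op 13: register job_G */9 -> active={job_A:*/4, job_B:*/11, job_D:*/5, job_G:*/9}
Op 14: register job_B */7 -> active={job_A:*/4, job_B:*/7, job_D:*/5, job_G:*/9}
Final interval of job_A = 4
Next fire of job_A after T=236: (236//4+1)*4 = 240

Answer: interval=4 next_fire=240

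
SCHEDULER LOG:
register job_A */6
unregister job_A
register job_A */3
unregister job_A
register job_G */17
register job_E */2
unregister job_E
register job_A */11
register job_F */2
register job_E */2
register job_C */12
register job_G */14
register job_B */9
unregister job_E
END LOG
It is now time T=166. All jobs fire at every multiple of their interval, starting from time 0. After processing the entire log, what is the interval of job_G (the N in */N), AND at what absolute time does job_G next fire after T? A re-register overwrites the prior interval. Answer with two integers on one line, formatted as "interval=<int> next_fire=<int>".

Answer: interval=14 next_fire=168

Derivation:
Op 1: register job_A */6 -> active={job_A:*/6}
Op 2: unregister job_A -> active={}
Op 3: register job_A */3 -> active={job_A:*/3}
Op 4: unregister job_A -> active={}
Op 5: register job_G */17 -> active={job_G:*/17}
Op 6: register job_E */2 -> active={job_E:*/2, job_G:*/17}
Op 7: unregister job_E -> active={job_G:*/17}
Op 8: register job_A */11 -> active={job_A:*/11, job_G:*/17}
Op 9: register job_F */2 -> active={job_A:*/11, job_F:*/2, job_G:*/17}
Op 10: register job_E */2 -> active={job_A:*/11, job_E:*/2, job_F:*/2, job_G:*/17}
Op 11: register job_C */12 -> active={job_A:*/11, job_C:*/12, job_E:*/2, job_F:*/2, job_G:*/17}
Op 12: register job_G */14 -> active={job_A:*/11, job_C:*/12, job_E:*/2, job_F:*/2, job_G:*/14}
Op 13: register job_B */9 -> active={job_A:*/11, job_B:*/9, job_C:*/12, job_E:*/2, job_F:*/2, job_G:*/14}
Op 14: unregister job_E -> active={job_A:*/11, job_B:*/9, job_C:*/12, job_F:*/2, job_G:*/14}
Final interval of job_G = 14
Next fire of job_G after T=166: (166//14+1)*14 = 168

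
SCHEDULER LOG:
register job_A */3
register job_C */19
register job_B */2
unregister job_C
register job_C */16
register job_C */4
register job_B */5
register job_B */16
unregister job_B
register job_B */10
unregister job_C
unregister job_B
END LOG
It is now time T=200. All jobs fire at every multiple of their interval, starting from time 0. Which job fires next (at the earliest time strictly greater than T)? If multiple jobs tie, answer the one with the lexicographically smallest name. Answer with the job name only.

Op 1: register job_A */3 -> active={job_A:*/3}
Op 2: register job_C */19 -> active={job_A:*/3, job_C:*/19}
Op 3: register job_B */2 -> active={job_A:*/3, job_B:*/2, job_C:*/19}
Op 4: unregister job_C -> active={job_A:*/3, job_B:*/2}
Op 5: register job_C */16 -> active={job_A:*/3, job_B:*/2, job_C:*/16}
Op 6: register job_C */4 -> active={job_A:*/3, job_B:*/2, job_C:*/4}
Op 7: register job_B */5 -> active={job_A:*/3, job_B:*/5, job_C:*/4}
Op 8: register job_B */16 -> active={job_A:*/3, job_B:*/16, job_C:*/4}
Op 9: unregister job_B -> active={job_A:*/3, job_C:*/4}
Op 10: register job_B */10 -> active={job_A:*/3, job_B:*/10, job_C:*/4}
Op 11: unregister job_C -> active={job_A:*/3, job_B:*/10}
Op 12: unregister job_B -> active={job_A:*/3}
  job_A: interval 3, next fire after T=200 is 201
Earliest = 201, winner (lex tiebreak) = job_A

Answer: job_A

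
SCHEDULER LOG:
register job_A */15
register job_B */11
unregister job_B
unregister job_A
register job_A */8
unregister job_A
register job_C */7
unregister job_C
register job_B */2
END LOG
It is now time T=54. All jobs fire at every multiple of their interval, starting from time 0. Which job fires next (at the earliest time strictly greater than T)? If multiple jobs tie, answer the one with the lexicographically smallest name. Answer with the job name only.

Answer: job_B

Derivation:
Op 1: register job_A */15 -> active={job_A:*/15}
Op 2: register job_B */11 -> active={job_A:*/15, job_B:*/11}
Op 3: unregister job_B -> active={job_A:*/15}
Op 4: unregister job_A -> active={}
Op 5: register job_A */8 -> active={job_A:*/8}
Op 6: unregister job_A -> active={}
Op 7: register job_C */7 -> active={job_C:*/7}
Op 8: unregister job_C -> active={}
Op 9: register job_B */2 -> active={job_B:*/2}
  job_B: interval 2, next fire after T=54 is 56
Earliest = 56, winner (lex tiebreak) = job_B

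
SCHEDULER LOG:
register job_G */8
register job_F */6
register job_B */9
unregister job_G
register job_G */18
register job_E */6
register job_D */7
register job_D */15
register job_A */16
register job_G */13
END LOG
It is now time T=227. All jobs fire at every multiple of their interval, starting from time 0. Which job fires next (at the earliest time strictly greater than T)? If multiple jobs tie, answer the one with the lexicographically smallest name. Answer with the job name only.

Answer: job_E

Derivation:
Op 1: register job_G */8 -> active={job_G:*/8}
Op 2: register job_F */6 -> active={job_F:*/6, job_G:*/8}
Op 3: register job_B */9 -> active={job_B:*/9, job_F:*/6, job_G:*/8}
Op 4: unregister job_G -> active={job_B:*/9, job_F:*/6}
Op 5: register job_G */18 -> active={job_B:*/9, job_F:*/6, job_G:*/18}
Op 6: register job_E */6 -> active={job_B:*/9, job_E:*/6, job_F:*/6, job_G:*/18}
Op 7: register job_D */7 -> active={job_B:*/9, job_D:*/7, job_E:*/6, job_F:*/6, job_G:*/18}
Op 8: register job_D */15 -> active={job_B:*/9, job_D:*/15, job_E:*/6, job_F:*/6, job_G:*/18}
Op 9: register job_A */16 -> active={job_A:*/16, job_B:*/9, job_D:*/15, job_E:*/6, job_F:*/6, job_G:*/18}
Op 10: register job_G */13 -> active={job_A:*/16, job_B:*/9, job_D:*/15, job_E:*/6, job_F:*/6, job_G:*/13}
  job_A: interval 16, next fire after T=227 is 240
  job_B: interval 9, next fire after T=227 is 234
  job_D: interval 15, next fire after T=227 is 240
  job_E: interval 6, next fire after T=227 is 228
  job_F: interval 6, next fire after T=227 is 228
  job_G: interval 13, next fire after T=227 is 234
Earliest = 228, winner (lex tiebreak) = job_E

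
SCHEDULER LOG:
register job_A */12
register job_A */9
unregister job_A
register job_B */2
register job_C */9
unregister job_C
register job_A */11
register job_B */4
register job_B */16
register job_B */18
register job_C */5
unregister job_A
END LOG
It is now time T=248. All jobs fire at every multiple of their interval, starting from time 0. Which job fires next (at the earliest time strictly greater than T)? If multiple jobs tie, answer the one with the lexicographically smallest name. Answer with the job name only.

Answer: job_C

Derivation:
Op 1: register job_A */12 -> active={job_A:*/12}
Op 2: register job_A */9 -> active={job_A:*/9}
Op 3: unregister job_A -> active={}
Op 4: register job_B */2 -> active={job_B:*/2}
Op 5: register job_C */9 -> active={job_B:*/2, job_C:*/9}
Op 6: unregister job_C -> active={job_B:*/2}
Op 7: register job_A */11 -> active={job_A:*/11, job_B:*/2}
Op 8: register job_B */4 -> active={job_A:*/11, job_B:*/4}
Op 9: register job_B */16 -> active={job_A:*/11, job_B:*/16}
Op 10: register job_B */18 -> active={job_A:*/11, job_B:*/18}
Op 11: register job_C */5 -> active={job_A:*/11, job_B:*/18, job_C:*/5}
Op 12: unregister job_A -> active={job_B:*/18, job_C:*/5}
  job_B: interval 18, next fire after T=248 is 252
  job_C: interval 5, next fire after T=248 is 250
Earliest = 250, winner (lex tiebreak) = job_C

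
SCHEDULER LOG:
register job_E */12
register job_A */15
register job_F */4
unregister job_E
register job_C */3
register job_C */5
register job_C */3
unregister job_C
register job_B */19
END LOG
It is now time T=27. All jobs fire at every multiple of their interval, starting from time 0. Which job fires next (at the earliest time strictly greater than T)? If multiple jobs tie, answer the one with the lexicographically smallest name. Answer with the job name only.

Op 1: register job_E */12 -> active={job_E:*/12}
Op 2: register job_A */15 -> active={job_A:*/15, job_E:*/12}
Op 3: register job_F */4 -> active={job_A:*/15, job_E:*/12, job_F:*/4}
Op 4: unregister job_E -> active={job_A:*/15, job_F:*/4}
Op 5: register job_C */3 -> active={job_A:*/15, job_C:*/3, job_F:*/4}
Op 6: register job_C */5 -> active={job_A:*/15, job_C:*/5, job_F:*/4}
Op 7: register job_C */3 -> active={job_A:*/15, job_C:*/3, job_F:*/4}
Op 8: unregister job_C -> active={job_A:*/15, job_F:*/4}
Op 9: register job_B */19 -> active={job_A:*/15, job_B:*/19, job_F:*/4}
  job_A: interval 15, next fire after T=27 is 30
  job_B: interval 19, next fire after T=27 is 38
  job_F: interval 4, next fire after T=27 is 28
Earliest = 28, winner (lex tiebreak) = job_F

Answer: job_F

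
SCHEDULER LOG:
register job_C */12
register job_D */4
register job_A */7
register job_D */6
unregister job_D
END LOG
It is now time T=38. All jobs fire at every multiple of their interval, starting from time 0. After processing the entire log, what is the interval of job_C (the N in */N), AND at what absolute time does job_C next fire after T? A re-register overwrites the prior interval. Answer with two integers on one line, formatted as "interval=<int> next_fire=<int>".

Answer: interval=12 next_fire=48

Derivation:
Op 1: register job_C */12 -> active={job_C:*/12}
Op 2: register job_D */4 -> active={job_C:*/12, job_D:*/4}
Op 3: register job_A */7 -> active={job_A:*/7, job_C:*/12, job_D:*/4}
Op 4: register job_D */6 -> active={job_A:*/7, job_C:*/12, job_D:*/6}
Op 5: unregister job_D -> active={job_A:*/7, job_C:*/12}
Final interval of job_C = 12
Next fire of job_C after T=38: (38//12+1)*12 = 48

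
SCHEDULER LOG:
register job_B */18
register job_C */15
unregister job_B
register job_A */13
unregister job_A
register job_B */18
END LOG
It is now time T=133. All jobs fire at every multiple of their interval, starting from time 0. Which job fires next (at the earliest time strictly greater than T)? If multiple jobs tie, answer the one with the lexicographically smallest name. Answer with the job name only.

Op 1: register job_B */18 -> active={job_B:*/18}
Op 2: register job_C */15 -> active={job_B:*/18, job_C:*/15}
Op 3: unregister job_B -> active={job_C:*/15}
Op 4: register job_A */13 -> active={job_A:*/13, job_C:*/15}
Op 5: unregister job_A -> active={job_C:*/15}
Op 6: register job_B */18 -> active={job_B:*/18, job_C:*/15}
  job_B: interval 18, next fire after T=133 is 144
  job_C: interval 15, next fire after T=133 is 135
Earliest = 135, winner (lex tiebreak) = job_C

Answer: job_C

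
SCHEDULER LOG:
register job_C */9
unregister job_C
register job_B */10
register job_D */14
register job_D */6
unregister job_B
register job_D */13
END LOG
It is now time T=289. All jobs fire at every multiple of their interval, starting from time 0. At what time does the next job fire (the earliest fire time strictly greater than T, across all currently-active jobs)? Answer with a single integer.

Op 1: register job_C */9 -> active={job_C:*/9}
Op 2: unregister job_C -> active={}
Op 3: register job_B */10 -> active={job_B:*/10}
Op 4: register job_D */14 -> active={job_B:*/10, job_D:*/14}
Op 5: register job_D */6 -> active={job_B:*/10, job_D:*/6}
Op 6: unregister job_B -> active={job_D:*/6}
Op 7: register job_D */13 -> active={job_D:*/13}
  job_D: interval 13, next fire after T=289 is 299
Earliest fire time = 299 (job job_D)

Answer: 299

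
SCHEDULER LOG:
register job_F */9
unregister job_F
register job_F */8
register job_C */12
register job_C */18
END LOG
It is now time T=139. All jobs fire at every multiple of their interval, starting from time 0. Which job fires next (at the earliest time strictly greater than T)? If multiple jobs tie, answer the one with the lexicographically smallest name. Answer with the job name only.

Answer: job_C

Derivation:
Op 1: register job_F */9 -> active={job_F:*/9}
Op 2: unregister job_F -> active={}
Op 3: register job_F */8 -> active={job_F:*/8}
Op 4: register job_C */12 -> active={job_C:*/12, job_F:*/8}
Op 5: register job_C */18 -> active={job_C:*/18, job_F:*/8}
  job_C: interval 18, next fire after T=139 is 144
  job_F: interval 8, next fire after T=139 is 144
Earliest = 144, winner (lex tiebreak) = job_C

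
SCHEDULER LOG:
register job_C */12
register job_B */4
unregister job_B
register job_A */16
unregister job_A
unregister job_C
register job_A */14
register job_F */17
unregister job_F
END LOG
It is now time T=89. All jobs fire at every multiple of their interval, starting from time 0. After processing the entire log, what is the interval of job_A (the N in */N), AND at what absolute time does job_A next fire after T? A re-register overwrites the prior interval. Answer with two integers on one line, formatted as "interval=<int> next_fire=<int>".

Answer: interval=14 next_fire=98

Derivation:
Op 1: register job_C */12 -> active={job_C:*/12}
Op 2: register job_B */4 -> active={job_B:*/4, job_C:*/12}
Op 3: unregister job_B -> active={job_C:*/12}
Op 4: register job_A */16 -> active={job_A:*/16, job_C:*/12}
Op 5: unregister job_A -> active={job_C:*/12}
Op 6: unregister job_C -> active={}
Op 7: register job_A */14 -> active={job_A:*/14}
Op 8: register job_F */17 -> active={job_A:*/14, job_F:*/17}
Op 9: unregister job_F -> active={job_A:*/14}
Final interval of job_A = 14
Next fire of job_A after T=89: (89//14+1)*14 = 98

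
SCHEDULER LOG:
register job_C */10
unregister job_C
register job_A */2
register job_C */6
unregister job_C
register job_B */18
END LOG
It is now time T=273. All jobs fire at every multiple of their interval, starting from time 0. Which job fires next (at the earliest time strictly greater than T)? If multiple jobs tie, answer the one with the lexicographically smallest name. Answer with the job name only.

Answer: job_A

Derivation:
Op 1: register job_C */10 -> active={job_C:*/10}
Op 2: unregister job_C -> active={}
Op 3: register job_A */2 -> active={job_A:*/2}
Op 4: register job_C */6 -> active={job_A:*/2, job_C:*/6}
Op 5: unregister job_C -> active={job_A:*/2}
Op 6: register job_B */18 -> active={job_A:*/2, job_B:*/18}
  job_A: interval 2, next fire after T=273 is 274
  job_B: interval 18, next fire after T=273 is 288
Earliest = 274, winner (lex tiebreak) = job_A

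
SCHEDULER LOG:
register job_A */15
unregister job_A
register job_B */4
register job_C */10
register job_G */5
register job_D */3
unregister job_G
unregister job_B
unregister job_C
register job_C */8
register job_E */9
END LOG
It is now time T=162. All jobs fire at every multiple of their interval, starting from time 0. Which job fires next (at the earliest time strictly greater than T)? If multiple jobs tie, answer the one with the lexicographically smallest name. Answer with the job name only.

Op 1: register job_A */15 -> active={job_A:*/15}
Op 2: unregister job_A -> active={}
Op 3: register job_B */4 -> active={job_B:*/4}
Op 4: register job_C */10 -> active={job_B:*/4, job_C:*/10}
Op 5: register job_G */5 -> active={job_B:*/4, job_C:*/10, job_G:*/5}
Op 6: register job_D */3 -> active={job_B:*/4, job_C:*/10, job_D:*/3, job_G:*/5}
Op 7: unregister job_G -> active={job_B:*/4, job_C:*/10, job_D:*/3}
Op 8: unregister job_B -> active={job_C:*/10, job_D:*/3}
Op 9: unregister job_C -> active={job_D:*/3}
Op 10: register job_C */8 -> active={job_C:*/8, job_D:*/3}
Op 11: register job_E */9 -> active={job_C:*/8, job_D:*/3, job_E:*/9}
  job_C: interval 8, next fire after T=162 is 168
  job_D: interval 3, next fire after T=162 is 165
  job_E: interval 9, next fire after T=162 is 171
Earliest = 165, winner (lex tiebreak) = job_D

Answer: job_D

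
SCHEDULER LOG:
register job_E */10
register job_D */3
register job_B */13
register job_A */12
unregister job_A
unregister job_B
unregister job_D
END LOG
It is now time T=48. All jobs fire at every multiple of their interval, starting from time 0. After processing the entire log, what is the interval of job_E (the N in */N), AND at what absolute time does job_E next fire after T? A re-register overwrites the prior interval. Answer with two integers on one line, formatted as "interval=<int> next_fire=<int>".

Op 1: register job_E */10 -> active={job_E:*/10}
Op 2: register job_D */3 -> active={job_D:*/3, job_E:*/10}
Op 3: register job_B */13 -> active={job_B:*/13, job_D:*/3, job_E:*/10}
Op 4: register job_A */12 -> active={job_A:*/12, job_B:*/13, job_D:*/3, job_E:*/10}
Op 5: unregister job_A -> active={job_B:*/13, job_D:*/3, job_E:*/10}
Op 6: unregister job_B -> active={job_D:*/3, job_E:*/10}
Op 7: unregister job_D -> active={job_E:*/10}
Final interval of job_E = 10
Next fire of job_E after T=48: (48//10+1)*10 = 50

Answer: interval=10 next_fire=50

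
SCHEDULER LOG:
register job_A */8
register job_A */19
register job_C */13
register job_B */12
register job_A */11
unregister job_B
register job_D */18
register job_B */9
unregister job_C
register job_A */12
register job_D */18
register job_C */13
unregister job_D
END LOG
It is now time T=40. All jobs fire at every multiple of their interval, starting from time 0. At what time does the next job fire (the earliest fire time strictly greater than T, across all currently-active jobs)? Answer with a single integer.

Answer: 45

Derivation:
Op 1: register job_A */8 -> active={job_A:*/8}
Op 2: register job_A */19 -> active={job_A:*/19}
Op 3: register job_C */13 -> active={job_A:*/19, job_C:*/13}
Op 4: register job_B */12 -> active={job_A:*/19, job_B:*/12, job_C:*/13}
Op 5: register job_A */11 -> active={job_A:*/11, job_B:*/12, job_C:*/13}
Op 6: unregister job_B -> active={job_A:*/11, job_C:*/13}
Op 7: register job_D */18 -> active={job_A:*/11, job_C:*/13, job_D:*/18}
Op 8: register job_B */9 -> active={job_A:*/11, job_B:*/9, job_C:*/13, job_D:*/18}
Op 9: unregister job_C -> active={job_A:*/11, job_B:*/9, job_D:*/18}
Op 10: register job_A */12 -> active={job_A:*/12, job_B:*/9, job_D:*/18}
Op 11: register job_D */18 -> active={job_A:*/12, job_B:*/9, job_D:*/18}
Op 12: register job_C */13 -> active={job_A:*/12, job_B:*/9, job_C:*/13, job_D:*/18}
Op 13: unregister job_D -> active={job_A:*/12, job_B:*/9, job_C:*/13}
  job_A: interval 12, next fire after T=40 is 48
  job_B: interval 9, next fire after T=40 is 45
  job_C: interval 13, next fire after T=40 is 52
Earliest fire time = 45 (job job_B)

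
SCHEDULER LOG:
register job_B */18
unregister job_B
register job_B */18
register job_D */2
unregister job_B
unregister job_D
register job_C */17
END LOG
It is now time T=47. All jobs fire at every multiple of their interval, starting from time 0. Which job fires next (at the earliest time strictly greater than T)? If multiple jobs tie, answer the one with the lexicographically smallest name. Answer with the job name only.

Op 1: register job_B */18 -> active={job_B:*/18}
Op 2: unregister job_B -> active={}
Op 3: register job_B */18 -> active={job_B:*/18}
Op 4: register job_D */2 -> active={job_B:*/18, job_D:*/2}
Op 5: unregister job_B -> active={job_D:*/2}
Op 6: unregister job_D -> active={}
Op 7: register job_C */17 -> active={job_C:*/17}
  job_C: interval 17, next fire after T=47 is 51
Earliest = 51, winner (lex tiebreak) = job_C

Answer: job_C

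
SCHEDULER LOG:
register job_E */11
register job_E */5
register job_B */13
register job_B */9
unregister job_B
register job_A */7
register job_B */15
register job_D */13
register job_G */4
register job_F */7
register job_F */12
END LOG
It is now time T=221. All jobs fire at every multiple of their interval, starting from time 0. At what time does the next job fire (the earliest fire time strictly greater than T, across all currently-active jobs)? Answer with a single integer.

Op 1: register job_E */11 -> active={job_E:*/11}
Op 2: register job_E */5 -> active={job_E:*/5}
Op 3: register job_B */13 -> active={job_B:*/13, job_E:*/5}
Op 4: register job_B */9 -> active={job_B:*/9, job_E:*/5}
Op 5: unregister job_B -> active={job_E:*/5}
Op 6: register job_A */7 -> active={job_A:*/7, job_E:*/5}
Op 7: register job_B */15 -> active={job_A:*/7, job_B:*/15, job_E:*/5}
Op 8: register job_D */13 -> active={job_A:*/7, job_B:*/15, job_D:*/13, job_E:*/5}
Op 9: register job_G */4 -> active={job_A:*/7, job_B:*/15, job_D:*/13, job_E:*/5, job_G:*/4}
Op 10: register job_F */7 -> active={job_A:*/7, job_B:*/15, job_D:*/13, job_E:*/5, job_F:*/7, job_G:*/4}
Op 11: register job_F */12 -> active={job_A:*/7, job_B:*/15, job_D:*/13, job_E:*/5, job_F:*/12, job_G:*/4}
  job_A: interval 7, next fire after T=221 is 224
  job_B: interval 15, next fire after T=221 is 225
  job_D: interval 13, next fire after T=221 is 234
  job_E: interval 5, next fire after T=221 is 225
  job_F: interval 12, next fire after T=221 is 228
  job_G: interval 4, next fire after T=221 is 224
Earliest fire time = 224 (job job_A)

Answer: 224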